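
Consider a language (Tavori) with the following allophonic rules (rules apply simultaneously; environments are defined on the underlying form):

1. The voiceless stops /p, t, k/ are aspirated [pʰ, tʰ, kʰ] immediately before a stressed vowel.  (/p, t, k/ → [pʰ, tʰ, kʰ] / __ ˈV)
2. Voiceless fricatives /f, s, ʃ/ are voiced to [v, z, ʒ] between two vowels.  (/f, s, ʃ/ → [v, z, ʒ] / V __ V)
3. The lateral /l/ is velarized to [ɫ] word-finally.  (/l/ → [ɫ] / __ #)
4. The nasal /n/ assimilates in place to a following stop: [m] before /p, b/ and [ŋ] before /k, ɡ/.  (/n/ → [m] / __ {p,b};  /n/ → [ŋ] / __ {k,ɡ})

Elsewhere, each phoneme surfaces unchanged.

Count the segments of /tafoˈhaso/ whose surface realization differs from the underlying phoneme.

2

Segments that undergo a rule: /f/ → [v] (rule 2); /s/ → [z] (rule 2).
All other segments surface unchanged.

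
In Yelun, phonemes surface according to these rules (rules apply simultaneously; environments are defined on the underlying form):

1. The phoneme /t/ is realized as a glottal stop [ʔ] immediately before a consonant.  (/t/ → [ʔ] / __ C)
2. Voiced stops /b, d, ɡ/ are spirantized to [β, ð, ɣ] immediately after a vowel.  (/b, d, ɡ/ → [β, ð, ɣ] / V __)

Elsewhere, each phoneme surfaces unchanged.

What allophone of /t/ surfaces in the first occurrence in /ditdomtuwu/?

[ʔ]

/t/ meets the environment for rule 1 (immediately before a consonant) → [ʔ].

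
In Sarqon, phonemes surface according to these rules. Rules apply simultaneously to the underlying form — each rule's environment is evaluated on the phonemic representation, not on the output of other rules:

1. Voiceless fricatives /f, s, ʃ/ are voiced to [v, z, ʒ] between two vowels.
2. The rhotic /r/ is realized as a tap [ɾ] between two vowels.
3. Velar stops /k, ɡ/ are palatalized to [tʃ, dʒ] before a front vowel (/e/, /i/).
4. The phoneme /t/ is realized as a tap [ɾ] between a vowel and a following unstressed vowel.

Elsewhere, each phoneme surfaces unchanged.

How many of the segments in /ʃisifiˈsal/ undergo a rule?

Segments that undergo a rule: /s/ → [z] (rule 1); /f/ → [v] (rule 1); /s/ → [z] (rule 1).
All other segments surface unchanged.

3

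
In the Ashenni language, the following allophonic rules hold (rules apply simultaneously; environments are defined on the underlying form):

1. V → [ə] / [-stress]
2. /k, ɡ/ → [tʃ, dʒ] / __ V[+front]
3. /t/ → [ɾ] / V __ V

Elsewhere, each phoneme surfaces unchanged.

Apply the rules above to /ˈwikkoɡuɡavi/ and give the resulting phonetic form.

/w/ — not in any rule's target class → [w].
/i/ (between /w/ and /k/): rule 1 targets it, but not in an unstressed syllable → unchanged [i].
/k/ (between /i/ and /k/) fails the environment for rule 2, so it stays [k].
/k/ (between /k/ and /o/) is in the target of rule 2 but the environment (before a front vowel) is not met → [k].
/o/ meets the environment for rule 1 (in an unstressed syllable) → [ə].
/ɡ/ — between /o/ and /u/; rule 2 does not apply here → [ɡ].
/u/ (between /ɡ/ and /ɡ/): in an unstressed syllable, so rule 1 applies → [ə].
/ɡ/ (between /u/ and /a/) fails the environment for rule 2, so it stays [ɡ].
/a/ (between /ɡ/ and /v/) occurs in an unstressed syllable → [ə] by rule 1.
/v/ (between /a/ and /i/) is unaffected → [v].
/i/ (word-final): in an unstressed syllable, so rule 1 applies → [ə].

[ˈwikkəɡəɡəvə]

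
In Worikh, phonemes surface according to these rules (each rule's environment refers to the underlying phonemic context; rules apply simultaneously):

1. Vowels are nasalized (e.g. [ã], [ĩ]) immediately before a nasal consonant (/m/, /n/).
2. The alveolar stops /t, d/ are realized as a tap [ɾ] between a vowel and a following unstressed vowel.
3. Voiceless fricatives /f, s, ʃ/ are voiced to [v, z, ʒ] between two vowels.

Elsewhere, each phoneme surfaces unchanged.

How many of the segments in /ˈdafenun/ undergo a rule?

3

Segments that undergo a rule: /f/ → [v] (rule 3); /e/ → [ẽ] (rule 1); /u/ → [ũ] (rule 1).
All other segments surface unchanged.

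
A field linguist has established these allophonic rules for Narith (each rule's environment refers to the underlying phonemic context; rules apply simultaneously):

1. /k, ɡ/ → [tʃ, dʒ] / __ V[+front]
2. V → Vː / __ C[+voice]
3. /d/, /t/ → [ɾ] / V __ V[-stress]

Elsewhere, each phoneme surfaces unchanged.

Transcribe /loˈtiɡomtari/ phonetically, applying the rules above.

[loˈtiːɡoːmtaːri]

/l/ (word-initial): no rule targets it → [l].
/o/ — between /l/ and /t/; rule 2 does not apply here → [o].
/t/ (between /o/ and /i/): rule 3 targets it, but not between a vowel and a following unstressed vowel → unchanged [t].
Rule 2 applies to /i/ (between /t/ and /ɡ/: before a voiced consonant) → [iː].
/ɡ/ (between /i/ and /o/) fails the environment for rule 1, so it stays [ɡ].
/o/ (between /ɡ/ and /m/) occurs before a voiced consonant → [oː] by rule 2.
/m/ — not in any rule's target class → [m].
/t/ (between /m/ and /a/) is in the target of rule 3 but the environment (between a vowel and a following unstressed vowel) is not met → [t].
/a/ — between /t/ and /r/, before a voiced consonant — surfaces as [aː] (rule 2).
/r/ (between /a/ and /i/): no rule targets it → [r].
/i/ (word-final): rule 2 targets it, but not before a voiced consonant → unchanged [i].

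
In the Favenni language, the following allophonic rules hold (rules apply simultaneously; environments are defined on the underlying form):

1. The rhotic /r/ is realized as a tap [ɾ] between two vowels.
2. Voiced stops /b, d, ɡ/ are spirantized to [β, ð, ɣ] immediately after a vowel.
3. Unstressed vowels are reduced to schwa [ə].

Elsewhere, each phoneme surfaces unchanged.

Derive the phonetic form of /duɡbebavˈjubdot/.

/d/ (word-initial) is in the target of rule 2 but the environment (immediately after a vowel) is not met → [d].
/u/ (between /d/ and /ɡ/): in an unstressed syllable, so rule 3 applies → [ə].
/ɡ/ meets the environment for rule 2 (immediately after a vowel) → [ɣ].
/b/ (between /ɡ/ and /e/): rule 2 targets it, but not immediately after a vowel → unchanged [b].
/e/ — between /b/ and /b/, in an unstressed syllable — surfaces as [ə] (rule 3).
/b/ (between /e/ and /a/): immediately after a vowel, so rule 2 applies → [β].
/a/ meets the environment for rule 3 (in an unstressed syllable) → [ə].
/v/ stays [v].
/j/ — not in any rule's target class → [j].
/u/ (between /j/ and /b/) fails the environment for rule 3, so it stays [u].
/b/ — between /u/ and /d/, immediately after a vowel — surfaces as [β] (rule 2).
/d/ (between /b/ and /o/): rule 2 targets it, but not immediately after a vowel → unchanged [d].
/o/ — between /d/ and /t/, in an unstressed syllable — surfaces as [ə] (rule 3).
/t/ (word-final): no rule targets it → [t].

[dəɣbəβəvˈjuβdət]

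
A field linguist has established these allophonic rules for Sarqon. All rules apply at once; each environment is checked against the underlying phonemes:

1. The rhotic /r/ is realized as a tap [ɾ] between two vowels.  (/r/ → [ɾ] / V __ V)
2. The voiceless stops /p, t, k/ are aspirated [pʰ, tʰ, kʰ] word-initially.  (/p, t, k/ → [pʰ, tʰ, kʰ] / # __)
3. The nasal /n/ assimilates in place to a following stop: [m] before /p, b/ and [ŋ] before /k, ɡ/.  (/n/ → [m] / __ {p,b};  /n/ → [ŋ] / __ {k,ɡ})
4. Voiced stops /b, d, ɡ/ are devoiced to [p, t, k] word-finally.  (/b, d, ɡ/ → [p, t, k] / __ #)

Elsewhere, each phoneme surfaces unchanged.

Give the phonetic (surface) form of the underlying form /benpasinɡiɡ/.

/b/ (word-initial): rule 4 targets it, but not word-finally → unchanged [b].
Rule 3 applies to /n/ (between /e/ and /p/: before a labial or velar stop) → [m].
/p/ (between /n/ and /a/) fails the environment for rule 2, so it stays [p].
Rule 3 applies to /n/ (between /i/ and /ɡ/: before a labial or velar stop) → [ŋ].
/ɡ/ (between /n/ and /i/) fails the environment for rule 4, so it stays [ɡ].
/ɡ/ (word-final) occurs word-finally → [k] by rule 4.

[bempasiŋɡik]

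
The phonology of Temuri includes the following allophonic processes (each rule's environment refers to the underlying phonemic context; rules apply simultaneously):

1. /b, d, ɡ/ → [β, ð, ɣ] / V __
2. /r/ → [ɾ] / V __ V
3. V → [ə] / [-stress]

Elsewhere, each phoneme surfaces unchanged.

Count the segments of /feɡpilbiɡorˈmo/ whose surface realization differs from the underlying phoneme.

Segments that undergo a rule: /e/ → [ə] (rule 3); /ɡ/ → [ɣ] (rule 1); /i/ → [ə] (rule 3); /i/ → [ə] (rule 3); /ɡ/ → [ɣ] (rule 1); /o/ → [ə] (rule 3).
All other segments surface unchanged.

6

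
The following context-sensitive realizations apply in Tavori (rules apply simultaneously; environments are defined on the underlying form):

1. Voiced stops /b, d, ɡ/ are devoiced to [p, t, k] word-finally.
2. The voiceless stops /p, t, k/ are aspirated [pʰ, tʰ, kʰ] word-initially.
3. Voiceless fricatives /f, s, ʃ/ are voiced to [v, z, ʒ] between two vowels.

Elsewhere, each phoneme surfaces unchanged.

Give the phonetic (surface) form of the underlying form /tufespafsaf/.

[tʰuvespafsaf]

/t/ (word-initial) occurs word-initially → [tʰ] by rule 2.
/u/ (between /t/ and /f/) is unaffected → [u].
/f/ (between /u/ and /e/): between two vowels, so rule 3 applies → [v].
/e/ stays [e].
/s/ (between /e/ and /p/) fails the environment for rule 3, so it stays [s].
/p/ — between /s/ and /a/; rule 2 does not apply here → [p].
/a/ (between /p/ and /f/) is unaffected → [a].
/f/ (between /a/ and /s/): rule 3 targets it, but not between two vowels → unchanged [f].
/s/ (between /f/ and /a/) is in the target of rule 3 but the environment (between two vowels) is not met → [s].
/a/ stays [a].
/f/ (word-final) is in the target of rule 3 but the environment (between two vowels) is not met → [f].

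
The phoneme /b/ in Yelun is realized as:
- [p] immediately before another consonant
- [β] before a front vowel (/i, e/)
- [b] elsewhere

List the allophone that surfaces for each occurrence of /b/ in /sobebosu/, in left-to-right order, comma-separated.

[β], [b]

Occurrence 1 (position 3): before a front vowel (/i, e/) → [β].
Occurrence 2 (position 5): no conditioning environment matches → elsewhere allophone [b].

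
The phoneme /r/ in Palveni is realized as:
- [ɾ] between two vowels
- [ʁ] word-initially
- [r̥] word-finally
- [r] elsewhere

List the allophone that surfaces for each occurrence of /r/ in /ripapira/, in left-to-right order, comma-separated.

[ʁ], [ɾ]

Occurrence 1 (position 1): word-initially → [ʁ].
Occurrence 2 (position 7): between two vowels → [ɾ].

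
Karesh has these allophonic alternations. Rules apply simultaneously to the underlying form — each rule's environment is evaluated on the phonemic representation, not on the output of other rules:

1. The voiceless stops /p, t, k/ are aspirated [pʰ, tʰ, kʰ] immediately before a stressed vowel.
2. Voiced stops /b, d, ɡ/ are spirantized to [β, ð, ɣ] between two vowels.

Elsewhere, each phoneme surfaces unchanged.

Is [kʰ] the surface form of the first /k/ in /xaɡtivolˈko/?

/k/ — between /l/ and /o/, immediately before a stressed vowel — surfaces as [kʰ] (rule 1).
The actual realization is [kʰ], which matches [kʰ].

Yes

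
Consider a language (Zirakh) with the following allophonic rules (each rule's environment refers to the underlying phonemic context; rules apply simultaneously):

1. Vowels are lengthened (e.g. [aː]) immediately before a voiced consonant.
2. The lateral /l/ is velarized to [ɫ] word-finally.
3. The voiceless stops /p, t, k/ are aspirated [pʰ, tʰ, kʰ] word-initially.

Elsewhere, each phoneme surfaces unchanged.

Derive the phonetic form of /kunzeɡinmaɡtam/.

[kʰuːnzeːɡiːnmaːɡtaːm]

Rule 3 applies to /k/ (word-initial: word-initially) → [kʰ].
/u/ (between /k/ and /n/) occurs before a voiced consonant → [uː] by rule 1.
/n/ (between /u/ and /z/) is unaffected → [n].
/z/ (between /n/ and /e/): no rule targets it → [z].
/e/ meets the environment for rule 1 (before a voiced consonant) → [eː].
/ɡ/ — not in any rule's target class → [ɡ].
/i/ meets the environment for rule 1 (before a voiced consonant) → [iː].
/n/ (between /i/ and /m/): no rule targets it → [n].
/m/ stays [m].
Rule 1 applies to /a/ (between /m/ and /ɡ/: before a voiced consonant) → [aː].
/ɡ/ stays [ɡ].
/t/ — between /ɡ/ and /a/; rule 3 does not apply here → [t].
/a/ (between /t/ and /m/) occurs before a voiced consonant → [aː] by rule 1.
/m/ (word-final): no rule targets it → [m].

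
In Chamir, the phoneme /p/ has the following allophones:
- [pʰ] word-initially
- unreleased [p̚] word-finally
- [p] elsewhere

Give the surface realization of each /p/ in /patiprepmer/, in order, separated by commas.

Occurrence 1 (position 1): word-initially → [pʰ].
Occurrence 2 (position 5): no conditioning environment matches → elsewhere allophone [p].
Occurrence 3 (position 8): no conditioning environment matches → elsewhere allophone [p].

[pʰ], [p], [p]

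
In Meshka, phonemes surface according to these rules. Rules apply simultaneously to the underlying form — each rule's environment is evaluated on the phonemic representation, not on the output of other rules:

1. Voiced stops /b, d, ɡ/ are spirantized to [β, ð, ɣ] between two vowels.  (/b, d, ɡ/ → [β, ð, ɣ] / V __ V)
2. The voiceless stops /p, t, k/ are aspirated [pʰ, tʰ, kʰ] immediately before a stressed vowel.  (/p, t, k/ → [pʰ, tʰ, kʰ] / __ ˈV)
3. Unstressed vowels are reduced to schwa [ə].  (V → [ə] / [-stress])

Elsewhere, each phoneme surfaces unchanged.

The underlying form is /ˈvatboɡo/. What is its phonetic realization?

[ˈvatbəɣə]

/v/ (word-initial) is unaffected → [v].
/a/ — between /v/ and /t/; rule 3 does not apply here → [a].
/t/ (between /a/ and /b/) fails the environment for rule 2, so it stays [t].
/b/ (between /t/ and /o/) fails the environment for rule 1, so it stays [b].
Rule 3 applies to /o/ (between /b/ and /ɡ/: in an unstressed syllable) → [ə].
/ɡ/ meets the environment for rule 1 (between two vowels) → [ɣ].
Rule 3 applies to /o/ (word-final: in an unstressed syllable) → [ə].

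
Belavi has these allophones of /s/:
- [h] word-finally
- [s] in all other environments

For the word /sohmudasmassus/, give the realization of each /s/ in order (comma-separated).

[s], [s], [s], [s], [h]

Occurrence 1 (position 1): no conditioning environment matches → elsewhere allophone [s].
Occurrence 2 (position 8): no conditioning environment matches → elsewhere allophone [s].
Occurrence 3 (position 11): no conditioning environment matches → elsewhere allophone [s].
Occurrence 4 (position 12): no conditioning environment matches → elsewhere allophone [s].
Occurrence 5 (position 14): word-finally → [h].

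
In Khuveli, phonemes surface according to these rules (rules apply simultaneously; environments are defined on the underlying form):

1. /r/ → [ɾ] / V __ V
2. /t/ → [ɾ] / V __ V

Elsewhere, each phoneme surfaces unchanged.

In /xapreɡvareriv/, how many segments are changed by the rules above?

2

Segments that undergo a rule: /r/ → [ɾ] (rule 1); /r/ → [ɾ] (rule 1).
All other segments surface unchanged.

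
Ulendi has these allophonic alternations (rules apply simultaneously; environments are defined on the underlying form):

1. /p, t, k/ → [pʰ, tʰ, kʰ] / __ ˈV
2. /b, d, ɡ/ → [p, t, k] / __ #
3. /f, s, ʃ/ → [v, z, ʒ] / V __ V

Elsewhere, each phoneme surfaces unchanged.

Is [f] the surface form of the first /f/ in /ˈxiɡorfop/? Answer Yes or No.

Yes

/f/ — between /r/ and /o/; rule 3 does not apply here → [f].
The actual realization is [f], which matches [f].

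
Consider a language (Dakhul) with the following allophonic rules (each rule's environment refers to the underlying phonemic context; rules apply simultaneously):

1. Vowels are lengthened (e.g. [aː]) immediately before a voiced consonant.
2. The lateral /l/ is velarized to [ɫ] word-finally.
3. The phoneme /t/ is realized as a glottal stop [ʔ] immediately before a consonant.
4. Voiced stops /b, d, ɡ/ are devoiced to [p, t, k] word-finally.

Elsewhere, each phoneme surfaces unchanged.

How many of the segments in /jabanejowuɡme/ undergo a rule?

Segments that undergo a rule: /a/ → [aː] (rule 1); /a/ → [aː] (rule 1); /e/ → [eː] (rule 1); /o/ → [oː] (rule 1); /u/ → [uː] (rule 1).
All other segments surface unchanged.

5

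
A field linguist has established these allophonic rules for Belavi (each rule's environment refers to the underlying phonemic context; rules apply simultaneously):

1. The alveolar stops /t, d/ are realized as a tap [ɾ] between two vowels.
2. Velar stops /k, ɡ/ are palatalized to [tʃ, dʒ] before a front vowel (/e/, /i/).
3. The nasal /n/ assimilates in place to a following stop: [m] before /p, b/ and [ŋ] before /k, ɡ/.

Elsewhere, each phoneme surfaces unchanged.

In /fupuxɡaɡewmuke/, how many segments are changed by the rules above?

2

Segments that undergo a rule: /ɡ/ → [dʒ] (rule 2); /k/ → [tʃ] (rule 2).
All other segments surface unchanged.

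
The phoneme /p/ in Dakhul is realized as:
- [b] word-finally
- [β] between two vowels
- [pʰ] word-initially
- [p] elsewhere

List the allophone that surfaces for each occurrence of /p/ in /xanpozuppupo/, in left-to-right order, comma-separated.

[p], [p], [p], [β]

Occurrence 1 (position 4): no conditioning environment matches → elsewhere allophone [p].
Occurrence 2 (position 8): no conditioning environment matches → elsewhere allophone [p].
Occurrence 3 (position 9): no conditioning environment matches → elsewhere allophone [p].
Occurrence 4 (position 11): between two vowels → [β].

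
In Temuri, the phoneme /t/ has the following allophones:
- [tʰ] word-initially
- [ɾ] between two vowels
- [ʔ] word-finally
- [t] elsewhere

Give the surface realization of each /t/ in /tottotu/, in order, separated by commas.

Occurrence 1 (position 1): word-initially → [tʰ].
Occurrence 2 (position 3): no conditioning environment matches → elsewhere allophone [t].
Occurrence 3 (position 4): no conditioning environment matches → elsewhere allophone [t].
Occurrence 4 (position 6): between two vowels → [ɾ].

[tʰ], [t], [t], [ɾ]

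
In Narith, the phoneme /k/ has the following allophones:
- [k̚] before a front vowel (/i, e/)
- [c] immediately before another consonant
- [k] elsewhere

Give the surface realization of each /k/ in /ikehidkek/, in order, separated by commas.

[k̚], [k̚], [k]

Occurrence 1 (position 2): before a front vowel (/i, e/) → [k̚].
Occurrence 2 (position 7): before a front vowel (/i, e/) → [k̚].
Occurrence 3 (position 9): no conditioning environment matches → elsewhere allophone [k].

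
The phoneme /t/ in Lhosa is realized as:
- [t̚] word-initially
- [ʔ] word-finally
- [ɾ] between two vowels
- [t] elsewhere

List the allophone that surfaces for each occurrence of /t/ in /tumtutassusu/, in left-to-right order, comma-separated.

[t̚], [t], [ɾ]

Occurrence 1 (position 1): word-initially → [t̚].
Occurrence 2 (position 4): no conditioning environment matches → elsewhere allophone [t].
Occurrence 3 (position 6): between two vowels → [ɾ].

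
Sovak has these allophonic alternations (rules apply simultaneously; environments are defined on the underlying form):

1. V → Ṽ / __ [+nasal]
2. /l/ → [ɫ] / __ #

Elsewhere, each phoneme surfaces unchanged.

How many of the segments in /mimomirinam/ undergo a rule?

Segments that undergo a rule: /i/ → [ĩ] (rule 1); /o/ → [õ] (rule 1); /i/ → [ĩ] (rule 1); /a/ → [ã] (rule 1).
All other segments surface unchanged.

4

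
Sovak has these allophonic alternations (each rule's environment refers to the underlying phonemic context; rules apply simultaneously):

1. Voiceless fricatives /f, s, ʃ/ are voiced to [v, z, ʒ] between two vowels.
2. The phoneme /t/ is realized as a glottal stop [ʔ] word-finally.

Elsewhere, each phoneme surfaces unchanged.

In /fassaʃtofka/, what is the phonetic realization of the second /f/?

/f/ (between /o/ and /k/) is in the target of rule 1 but the environment (between two vowels) is not met → [f].

[f]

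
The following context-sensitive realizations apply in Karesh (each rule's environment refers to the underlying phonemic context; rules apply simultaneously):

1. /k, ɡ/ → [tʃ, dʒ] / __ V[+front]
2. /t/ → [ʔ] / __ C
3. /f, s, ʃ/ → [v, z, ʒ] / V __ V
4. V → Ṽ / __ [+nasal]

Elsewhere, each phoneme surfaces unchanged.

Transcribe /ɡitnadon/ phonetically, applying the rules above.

[dʒiʔnadõn]

/ɡ/ — word-initial, before a front vowel — surfaces as [dʒ] (rule 1).
/i/ (between /ɡ/ and /t/) fails the environment for rule 4, so it stays [i].
/t/ — between /i/ and /n/, immediately before a consonant — surfaces as [ʔ] (rule 2).
/a/ (between /n/ and /d/) fails the environment for rule 4, so it stays [a].
/o/ — between /d/ and /n/, before a nasal consonant — surfaces as [õ] (rule 4).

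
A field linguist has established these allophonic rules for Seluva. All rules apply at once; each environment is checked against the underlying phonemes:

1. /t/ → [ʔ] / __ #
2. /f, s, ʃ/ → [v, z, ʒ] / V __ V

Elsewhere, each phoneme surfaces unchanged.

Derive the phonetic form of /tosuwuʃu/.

[tozuwuʒu]

/t/ — word-initial; rule 1 does not apply here → [t].
/s/ (between /o/ and /u/) occurs between two vowels → [z] by rule 2.
/ʃ/ meets the environment for rule 2 (between two vowels) → [ʒ].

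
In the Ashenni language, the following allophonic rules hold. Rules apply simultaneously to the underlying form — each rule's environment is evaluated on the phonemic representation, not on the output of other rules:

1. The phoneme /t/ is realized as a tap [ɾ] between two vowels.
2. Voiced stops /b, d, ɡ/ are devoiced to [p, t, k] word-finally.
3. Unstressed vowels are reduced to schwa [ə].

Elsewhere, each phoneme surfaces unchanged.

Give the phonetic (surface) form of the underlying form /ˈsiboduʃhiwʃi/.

/s/ stays [s].
/i/ (between /s/ and /b/) is in the target of rule 3 but the environment (in an unstressed syllable) is not met → [i].
/b/ (between /i/ and /o/): rule 2 targets it, but not word-finally → unchanged [b].
/o/ — between /b/ and /d/, in an unstressed syllable — surfaces as [ə] (rule 3).
/d/ (between /o/ and /u/) is in the target of rule 2 but the environment (word-finally) is not met → [d].
Rule 3 applies to /u/ (between /d/ and /ʃ/: in an unstressed syllable) → [ə].
/ʃ/ (between /u/ and /h/) is unaffected → [ʃ].
/h/ (between /ʃ/ and /i/) is unaffected → [h].
/i/ meets the environment for rule 3 (in an unstressed syllable) → [ə].
/w/ — not in any rule's target class → [w].
/ʃ/ (between /w/ and /i/): no rule targets it → [ʃ].
/i/ (word-final) occurs in an unstressed syllable → [ə] by rule 3.

[ˈsibədəʃhəwʃə]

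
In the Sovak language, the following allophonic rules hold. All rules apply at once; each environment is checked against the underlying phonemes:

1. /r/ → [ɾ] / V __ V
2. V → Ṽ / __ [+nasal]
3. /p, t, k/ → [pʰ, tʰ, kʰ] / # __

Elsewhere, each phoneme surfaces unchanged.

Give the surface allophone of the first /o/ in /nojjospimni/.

/o/ (between /n/ and /j/): rule 2 targets it, but not before a nasal consonant → unchanged [o].

[o]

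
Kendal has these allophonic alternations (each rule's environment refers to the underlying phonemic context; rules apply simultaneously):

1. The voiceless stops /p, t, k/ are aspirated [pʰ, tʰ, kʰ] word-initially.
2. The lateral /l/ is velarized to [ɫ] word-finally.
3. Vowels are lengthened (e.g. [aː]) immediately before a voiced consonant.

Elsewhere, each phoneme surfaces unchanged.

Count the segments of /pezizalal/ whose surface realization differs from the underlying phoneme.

Segments that undergo a rule: /p/ → [pʰ] (rule 1); /e/ → [eː] (rule 3); /i/ → [iː] (rule 3); /a/ → [aː] (rule 3); /a/ → [aː] (rule 3); /l/ → [ɫ] (rule 2).
All other segments surface unchanged.

6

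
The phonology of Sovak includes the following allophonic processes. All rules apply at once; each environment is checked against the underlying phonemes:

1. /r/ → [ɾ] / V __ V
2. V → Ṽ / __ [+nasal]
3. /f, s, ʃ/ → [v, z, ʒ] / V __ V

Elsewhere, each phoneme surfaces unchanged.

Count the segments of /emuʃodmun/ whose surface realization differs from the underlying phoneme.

Segments that undergo a rule: /e/ → [ẽ] (rule 2); /ʃ/ → [ʒ] (rule 3); /u/ → [ũ] (rule 2).
All other segments surface unchanged.

3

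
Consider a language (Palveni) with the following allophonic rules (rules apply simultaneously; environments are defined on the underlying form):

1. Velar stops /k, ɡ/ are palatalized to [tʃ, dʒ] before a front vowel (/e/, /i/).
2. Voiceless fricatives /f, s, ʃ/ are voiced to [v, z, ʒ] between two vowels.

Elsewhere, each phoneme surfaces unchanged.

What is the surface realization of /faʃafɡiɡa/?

/f/ — word-initial; rule 2 does not apply here → [f].
/a/ (between /f/ and /ʃ/) is unaffected → [a].
/ʃ/ meets the environment for rule 2 (between two vowels) → [ʒ].
/a/ (between /ʃ/ and /f/): no rule targets it → [a].
/f/ (between /a/ and /ɡ/) is in the target of rule 2 but the environment (between two vowels) is not met → [f].
Rule 1 applies to /ɡ/ (between /f/ and /i/: before a front vowel) → [dʒ].
/i/ — not in any rule's target class → [i].
/ɡ/ (between /i/ and /a/): rule 1 targets it, but not before a front vowel → unchanged [ɡ].
/a/ (word-final) is unaffected → [a].

[faʒafdʒiɡa]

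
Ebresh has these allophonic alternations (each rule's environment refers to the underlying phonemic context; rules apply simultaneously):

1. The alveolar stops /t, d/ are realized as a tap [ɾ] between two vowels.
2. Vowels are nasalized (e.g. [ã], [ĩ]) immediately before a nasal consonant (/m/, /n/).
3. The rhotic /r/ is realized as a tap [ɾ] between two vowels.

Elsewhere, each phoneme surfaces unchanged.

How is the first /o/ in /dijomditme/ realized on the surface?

/o/ (between /j/ and /m/) occurs before a nasal consonant → [õ] by rule 2.

[õ]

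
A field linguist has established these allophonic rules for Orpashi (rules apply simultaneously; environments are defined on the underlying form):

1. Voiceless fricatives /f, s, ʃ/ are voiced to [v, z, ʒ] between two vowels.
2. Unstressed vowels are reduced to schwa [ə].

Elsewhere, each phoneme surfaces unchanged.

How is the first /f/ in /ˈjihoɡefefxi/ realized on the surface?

[v]

/f/ (between /e/ and /e/) occurs between two vowels → [v] by rule 1.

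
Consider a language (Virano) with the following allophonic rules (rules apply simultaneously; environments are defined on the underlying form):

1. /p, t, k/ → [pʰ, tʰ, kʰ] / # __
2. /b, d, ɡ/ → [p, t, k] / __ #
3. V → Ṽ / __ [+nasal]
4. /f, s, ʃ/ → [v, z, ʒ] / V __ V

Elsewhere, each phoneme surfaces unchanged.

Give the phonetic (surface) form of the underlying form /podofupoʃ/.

/p/ meets the environment for rule 1 (word-initially) → [pʰ].
/o/ (between /p/ and /d/) is in the target of rule 3 but the environment (before a nasal consonant) is not met → [o].
/d/ (between /o/ and /o/) fails the environment for rule 2, so it stays [d].
/o/ (between /d/ and /f/) is in the target of rule 3 but the environment (before a nasal consonant) is not met → [o].
/f/ — between /o/ and /u/, between two vowels — surfaces as [v] (rule 4).
/u/ (between /f/ and /p/): rule 3 targets it, but not before a nasal consonant → unchanged [u].
/p/ (between /u/ and /o/): rule 1 targets it, but not word-initially → unchanged [p].
/o/ (between /p/ and /ʃ/) is in the target of rule 3 but the environment (before a nasal consonant) is not met → [o].
/ʃ/ (word-final) is in the target of rule 4 but the environment (between two vowels) is not met → [ʃ].

[pʰodovupoʃ]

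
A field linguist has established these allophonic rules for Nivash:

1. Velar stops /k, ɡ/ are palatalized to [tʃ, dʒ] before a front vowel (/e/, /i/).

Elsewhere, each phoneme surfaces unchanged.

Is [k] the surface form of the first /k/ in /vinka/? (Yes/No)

/k/ (between /n/ and /a/): rule 1 targets it, but not before a front vowel → unchanged [k].
The actual realization is [k], which matches [k].

Yes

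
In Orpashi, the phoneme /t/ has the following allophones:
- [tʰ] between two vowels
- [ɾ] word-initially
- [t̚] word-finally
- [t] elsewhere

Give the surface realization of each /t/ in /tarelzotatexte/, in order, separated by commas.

Occurrence 1 (position 1): word-initially → [ɾ].
Occurrence 2 (position 8): between two vowels → [tʰ].
Occurrence 3 (position 10): between two vowels → [tʰ].
Occurrence 4 (position 13): no conditioning environment matches → elsewhere allophone [t].

[ɾ], [tʰ], [tʰ], [t]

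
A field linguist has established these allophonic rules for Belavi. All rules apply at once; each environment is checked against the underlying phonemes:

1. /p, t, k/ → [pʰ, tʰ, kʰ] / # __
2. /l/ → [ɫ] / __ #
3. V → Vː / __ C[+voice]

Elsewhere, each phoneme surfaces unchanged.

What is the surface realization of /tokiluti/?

[tʰokiːluti]

/t/ (word-initial): word-initially, so rule 1 applies → [tʰ].
/o/ (between /t/ and /k/) fails the environment for rule 3, so it stays [o].
/k/ (between /o/ and /i/): rule 1 targets it, but not word-initially → unchanged [k].
/i/ (between /k/ and /l/): before a voiced consonant, so rule 3 applies → [iː].
/l/ (between /i/ and /u/) fails the environment for rule 2, so it stays [l].
/u/ (between /l/ and /t/) is in the target of rule 3 but the environment (before a voiced consonant) is not met → [u].
/t/ — between /u/ and /i/; rule 1 does not apply here → [t].
/i/ (word-final) is in the target of rule 3 but the environment (before a voiced consonant) is not met → [i].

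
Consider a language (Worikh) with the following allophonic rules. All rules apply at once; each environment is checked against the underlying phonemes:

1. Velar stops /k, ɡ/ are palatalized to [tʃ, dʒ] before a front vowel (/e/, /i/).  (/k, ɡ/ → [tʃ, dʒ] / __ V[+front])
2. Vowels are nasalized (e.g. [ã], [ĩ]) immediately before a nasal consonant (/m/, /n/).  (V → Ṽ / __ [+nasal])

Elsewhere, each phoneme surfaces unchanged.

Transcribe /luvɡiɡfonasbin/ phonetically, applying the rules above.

/l/ stays [l].
/u/ (between /l/ and /v/) is in the target of rule 2 but the environment (before a nasal consonant) is not met → [u].
/v/ stays [v].
/ɡ/ meets the environment for rule 1 (before a front vowel) → [dʒ].
/i/ (between /ɡ/ and /ɡ/) is in the target of rule 2 but the environment (before a nasal consonant) is not met → [i].
/ɡ/ (between /i/ and /f/) fails the environment for rule 1, so it stays [ɡ].
/f/ (between /ɡ/ and /o/): no rule targets it → [f].
/o/ — between /f/ and /n/, before a nasal consonant — surfaces as [õ] (rule 2).
/n/ stays [n].
/a/ (between /n/ and /s/) fails the environment for rule 2, so it stays [a].
/s/ (between /a/ and /b/): no rule targets it → [s].
/b/ (between /s/ and /i/): no rule targets it → [b].
/i/ (between /b/ and /n/) occurs before a nasal consonant → [ĩ] by rule 2.
/n/ (word-final): no rule targets it → [n].

[luvdʒiɡfõnasbĩn]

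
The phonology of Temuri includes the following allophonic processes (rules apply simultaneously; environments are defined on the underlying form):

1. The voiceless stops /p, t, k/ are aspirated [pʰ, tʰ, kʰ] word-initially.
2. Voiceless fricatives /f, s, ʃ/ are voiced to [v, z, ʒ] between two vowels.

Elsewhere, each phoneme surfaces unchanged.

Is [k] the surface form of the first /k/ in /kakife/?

/k/ (word-initial): word-initially, so rule 1 applies → [kʰ].
The actual realization is [kʰ], not [k].

No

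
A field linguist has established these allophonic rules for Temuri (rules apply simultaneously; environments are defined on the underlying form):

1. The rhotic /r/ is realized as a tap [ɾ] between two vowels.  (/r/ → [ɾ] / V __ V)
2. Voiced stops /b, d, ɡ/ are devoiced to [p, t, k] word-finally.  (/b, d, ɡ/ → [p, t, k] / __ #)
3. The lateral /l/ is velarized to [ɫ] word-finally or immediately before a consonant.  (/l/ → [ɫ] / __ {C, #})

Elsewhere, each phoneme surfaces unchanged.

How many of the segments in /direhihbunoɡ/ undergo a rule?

Segments that undergo a rule: /r/ → [ɾ] (rule 1); /ɡ/ → [k] (rule 2).
All other segments surface unchanged.

2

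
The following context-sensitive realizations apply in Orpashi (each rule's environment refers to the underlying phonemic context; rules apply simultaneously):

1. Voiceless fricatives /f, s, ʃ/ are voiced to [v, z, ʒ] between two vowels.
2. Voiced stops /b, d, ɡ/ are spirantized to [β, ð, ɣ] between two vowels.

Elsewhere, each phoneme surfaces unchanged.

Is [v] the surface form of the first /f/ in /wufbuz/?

/f/ (between /u/ and /b/) fails the environment for rule 1, so it stays [f].
The actual realization is [f], not [v].

No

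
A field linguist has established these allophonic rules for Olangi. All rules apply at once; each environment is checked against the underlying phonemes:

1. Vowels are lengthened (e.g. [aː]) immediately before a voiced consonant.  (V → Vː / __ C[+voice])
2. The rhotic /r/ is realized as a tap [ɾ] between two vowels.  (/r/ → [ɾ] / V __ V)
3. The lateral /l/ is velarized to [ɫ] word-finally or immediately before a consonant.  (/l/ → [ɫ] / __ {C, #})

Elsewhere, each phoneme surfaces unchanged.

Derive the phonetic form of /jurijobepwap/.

/j/ (word-initial) is unaffected → [j].
/u/ — between /j/ and /r/, before a voiced consonant — surfaces as [uː] (rule 1).
Rule 2 applies to /r/ (between /u/ and /i/: between two vowels) → [ɾ].
/i/ (between /r/ and /j/) occurs before a voiced consonant → [iː] by rule 1.
/j/ stays [j].
/o/ — between /j/ and /b/, before a voiced consonant — surfaces as [oː] (rule 1).
/b/ — not in any rule's target class → [b].
/e/ (between /b/ and /p/) is in the target of rule 1 but the environment (before a voiced consonant) is not met → [e].
/p/ stays [p].
/w/ stays [w].
/a/ (between /w/ and /p/) is in the target of rule 1 but the environment (before a voiced consonant) is not met → [a].
/p/ (word-final): no rule targets it → [p].

[juːɾiːjoːbepwap]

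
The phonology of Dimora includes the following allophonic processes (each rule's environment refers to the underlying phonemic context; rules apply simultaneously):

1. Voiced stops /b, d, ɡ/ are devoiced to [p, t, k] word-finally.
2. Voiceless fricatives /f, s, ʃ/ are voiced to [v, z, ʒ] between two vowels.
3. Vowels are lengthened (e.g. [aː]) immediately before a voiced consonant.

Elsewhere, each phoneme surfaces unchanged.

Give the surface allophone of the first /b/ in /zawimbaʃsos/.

[b]

/b/ (between /m/ and /a/): rule 1 targets it, but not word-finally → unchanged [b].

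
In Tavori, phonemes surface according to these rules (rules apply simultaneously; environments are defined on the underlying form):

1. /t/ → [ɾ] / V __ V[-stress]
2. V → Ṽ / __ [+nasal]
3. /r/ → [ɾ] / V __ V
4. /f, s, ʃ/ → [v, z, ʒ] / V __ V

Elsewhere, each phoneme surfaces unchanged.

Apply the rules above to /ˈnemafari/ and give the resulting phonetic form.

[ˈnẽmavaɾi]

/n/ — not in any rule's target class → [n].
/e/ — between /n/ and /m/, before a nasal consonant — surfaces as [ẽ] (rule 2).
/m/ stays [m].
/a/ (between /m/ and /f/): rule 2 targets it, but not before a nasal consonant → unchanged [a].
Rule 4 applies to /f/ (between /a/ and /a/: between two vowels) → [v].
/a/ — between /f/ and /r/; rule 2 does not apply here → [a].
/r/ — between /a/ and /i/, between two vowels — surfaces as [ɾ] (rule 3).
/i/ (word-final): rule 2 targets it, but not before a nasal consonant → unchanged [i].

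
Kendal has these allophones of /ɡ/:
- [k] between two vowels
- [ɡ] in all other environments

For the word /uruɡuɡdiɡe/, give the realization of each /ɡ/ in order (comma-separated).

[k], [ɡ], [k]

Occurrence 1 (position 4): between two vowels → [k].
Occurrence 2 (position 6): no conditioning environment matches → elsewhere allophone [ɡ].
Occurrence 3 (position 9): between two vowels → [k].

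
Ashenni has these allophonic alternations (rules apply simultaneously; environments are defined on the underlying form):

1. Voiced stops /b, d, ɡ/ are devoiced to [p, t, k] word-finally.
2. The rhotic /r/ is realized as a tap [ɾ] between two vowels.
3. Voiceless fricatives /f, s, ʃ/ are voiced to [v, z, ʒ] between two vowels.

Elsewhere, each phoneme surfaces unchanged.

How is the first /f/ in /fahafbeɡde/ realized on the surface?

[f]

/f/ (word-initial) is in the target of rule 3 but the environment (between two vowels) is not met → [f].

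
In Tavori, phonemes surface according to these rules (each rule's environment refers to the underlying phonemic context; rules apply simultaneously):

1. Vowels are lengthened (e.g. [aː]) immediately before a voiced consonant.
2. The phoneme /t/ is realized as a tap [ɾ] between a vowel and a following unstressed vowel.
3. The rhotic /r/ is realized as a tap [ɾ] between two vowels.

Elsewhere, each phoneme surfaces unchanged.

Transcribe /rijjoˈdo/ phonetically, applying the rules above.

[riːjjoːˈdo]

/r/ (word-initial) fails the environment for rule 3, so it stays [r].
/i/ meets the environment for rule 1 (before a voiced consonant) → [iː].
/j/ — not in any rule's target class → [j].
/j/ (between /j/ and /o/): no rule targets it → [j].
Rule 1 applies to /o/ (between /j/ and /d/: before a voiced consonant) → [oː].
/d/ — not in any rule's target class → [d].
/o/ (word-final): rule 1 targets it, but not before a voiced consonant → unchanged [o].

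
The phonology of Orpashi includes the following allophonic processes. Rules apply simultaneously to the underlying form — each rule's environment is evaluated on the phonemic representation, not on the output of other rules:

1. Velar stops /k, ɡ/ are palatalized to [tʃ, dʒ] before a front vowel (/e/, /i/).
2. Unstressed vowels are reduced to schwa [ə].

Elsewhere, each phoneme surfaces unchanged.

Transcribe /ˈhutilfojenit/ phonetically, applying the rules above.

[ˈhutəlfəjənət]

/h/ (word-initial) is unaffected → [h].
/u/ (between /h/ and /t/) is in the target of rule 2 but the environment (in an unstressed syllable) is not met → [u].
/t/ (between /u/ and /i/): no rule targets it → [t].
/i/ meets the environment for rule 2 (in an unstressed syllable) → [ə].
/l/ — not in any rule's target class → [l].
/f/ stays [f].
/o/ — between /f/ and /j/, in an unstressed syllable — surfaces as [ə] (rule 2).
/j/ stays [j].
/e/ — between /j/ and /n/, in an unstressed syllable — surfaces as [ə] (rule 2).
/n/ stays [n].
/i/ — between /n/ and /t/, in an unstressed syllable — surfaces as [ə] (rule 2).
/t/ (word-final): no rule targets it → [t].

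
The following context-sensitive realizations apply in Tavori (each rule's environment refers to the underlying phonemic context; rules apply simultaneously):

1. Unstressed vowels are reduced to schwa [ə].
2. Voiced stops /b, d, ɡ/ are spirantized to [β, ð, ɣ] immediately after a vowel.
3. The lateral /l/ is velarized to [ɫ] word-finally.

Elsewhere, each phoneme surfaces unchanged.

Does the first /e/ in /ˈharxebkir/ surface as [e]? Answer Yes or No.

/e/ — between /x/ and /b/, in an unstressed syllable — surfaces as [ə] (rule 1).
The actual realization is [ə], not [e].

No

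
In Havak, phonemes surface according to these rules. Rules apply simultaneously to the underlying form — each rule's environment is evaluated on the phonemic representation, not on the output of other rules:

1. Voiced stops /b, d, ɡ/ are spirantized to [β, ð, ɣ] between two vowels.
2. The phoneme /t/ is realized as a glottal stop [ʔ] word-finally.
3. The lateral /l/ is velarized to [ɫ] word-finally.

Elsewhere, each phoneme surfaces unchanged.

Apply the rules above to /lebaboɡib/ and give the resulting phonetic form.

[leβaβoɣib]

/l/ (word-initial) is in the target of rule 3 but the environment (word-finally) is not met → [l].
Rule 1 applies to /b/ (between /e/ and /a/: between two vowels) → [β].
/b/ (between /a/ and /o/): between two vowels, so rule 1 applies → [β].
/ɡ/ (between /o/ and /i/): between two vowels, so rule 1 applies → [ɣ].
/b/ (word-final): rule 1 targets it, but not between two vowels → unchanged [b].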